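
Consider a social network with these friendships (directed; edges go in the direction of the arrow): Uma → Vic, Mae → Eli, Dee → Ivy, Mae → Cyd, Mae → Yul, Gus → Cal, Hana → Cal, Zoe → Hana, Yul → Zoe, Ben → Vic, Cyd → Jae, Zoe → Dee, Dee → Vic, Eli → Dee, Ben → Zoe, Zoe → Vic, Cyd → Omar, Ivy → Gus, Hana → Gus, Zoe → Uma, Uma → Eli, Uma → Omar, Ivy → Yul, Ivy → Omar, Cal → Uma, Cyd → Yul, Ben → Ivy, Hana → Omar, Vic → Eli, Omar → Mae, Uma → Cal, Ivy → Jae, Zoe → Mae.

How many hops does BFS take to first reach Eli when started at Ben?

2

Level 0: Ben
Level 1: Ivy, Vic, Zoe
Level 2: Dee, Eli, Gus, Hana, Jae, Mae, Omar, Uma, Yul
Level 3: Cal, Cyd
Eli first appears at level 2.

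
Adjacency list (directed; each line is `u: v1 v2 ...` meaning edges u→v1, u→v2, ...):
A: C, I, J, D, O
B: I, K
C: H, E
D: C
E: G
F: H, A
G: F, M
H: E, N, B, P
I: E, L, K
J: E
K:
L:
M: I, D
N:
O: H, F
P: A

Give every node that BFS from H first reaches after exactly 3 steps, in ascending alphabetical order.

Level 0: H
Level 1: B, E, N, P
Level 2: A, G, I, K
Level 3: C, D, F, J, L, M, O

C, D, F, J, L, M, O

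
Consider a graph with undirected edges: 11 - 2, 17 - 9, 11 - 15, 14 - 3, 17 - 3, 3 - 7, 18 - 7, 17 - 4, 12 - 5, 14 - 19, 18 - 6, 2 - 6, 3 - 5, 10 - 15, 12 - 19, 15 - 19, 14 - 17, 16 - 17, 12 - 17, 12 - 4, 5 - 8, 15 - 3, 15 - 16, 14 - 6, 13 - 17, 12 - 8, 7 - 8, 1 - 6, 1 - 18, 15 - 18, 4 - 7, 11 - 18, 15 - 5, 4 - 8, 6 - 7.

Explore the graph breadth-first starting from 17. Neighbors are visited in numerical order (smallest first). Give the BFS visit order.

17 3 4 9 12 13 14 16 5 7 15 8 19 6 18 10 11 1 2

Visit 17; enqueue 3, 4, 9, 12, 13, 14, 16 → queue [3, 4, 9, 12, 13, 14, 16]
Visit 3; enqueue 5, 7, 15 → queue [4, 9, 12, 13, 14, 16, 5, 7, 15]
Visit 4; enqueue 8 → queue [9, 12, 13, 14, 16, 5, 7, 15, 8]
Visit 9 → queue [12, 13, 14, 16, 5, 7, 15, 8]
Visit 12; enqueue 19 → queue [13, 14, 16, 5, 7, 15, 8, 19]
Visit 13 → queue [14, 16, 5, 7, 15, 8, 19]
Visit 14; enqueue 6 → queue [16, 5, 7, 15, 8, 19, 6]
Visit 16 → queue [5, 7, 15, 8, 19, 6]
Visit 5 → queue [7, 15, 8, 19, 6]
Visit 7; enqueue 18 → queue [15, 8, 19, 6, 18]
Visit 15; enqueue 10, 11 → queue [8, 19, 6, 18, 10, 11]
Visit 8 → queue [19, 6, 18, 10, 11]
Visit 19 → queue [6, 18, 10, 11]
Visit 6; enqueue 1, 2 → queue [18, 10, 11, 1, 2]
Visit 18 → queue [10, 11, 1, 2]
Visit 10 → queue [11, 1, 2]
Visit 11 → queue [1, 2]
Visit 1 → queue [2]
Visit 2 → queue []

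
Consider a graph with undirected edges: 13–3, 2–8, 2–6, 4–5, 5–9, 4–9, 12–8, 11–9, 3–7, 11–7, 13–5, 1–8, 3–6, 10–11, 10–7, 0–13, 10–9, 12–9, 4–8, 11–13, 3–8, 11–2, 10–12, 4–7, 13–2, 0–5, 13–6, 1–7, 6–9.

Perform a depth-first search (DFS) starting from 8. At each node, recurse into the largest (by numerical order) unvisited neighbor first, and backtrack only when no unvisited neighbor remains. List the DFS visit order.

8, 12, 10, 11, 13, 6, 9, 5, 4, 7, 3, 1, 0, 2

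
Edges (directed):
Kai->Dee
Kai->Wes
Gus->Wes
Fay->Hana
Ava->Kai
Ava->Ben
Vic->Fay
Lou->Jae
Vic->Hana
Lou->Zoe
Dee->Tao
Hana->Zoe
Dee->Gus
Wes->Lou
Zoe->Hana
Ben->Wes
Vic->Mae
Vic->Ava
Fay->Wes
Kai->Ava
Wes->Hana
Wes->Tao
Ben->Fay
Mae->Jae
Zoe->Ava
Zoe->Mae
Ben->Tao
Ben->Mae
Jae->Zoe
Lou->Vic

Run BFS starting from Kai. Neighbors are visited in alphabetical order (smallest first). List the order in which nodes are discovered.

Visit Kai; enqueue Ava, Dee, Wes → queue [Ava, Dee, Wes]
Visit Ava; enqueue Ben → queue [Dee, Wes, Ben]
Visit Dee; enqueue Gus, Tao → queue [Wes, Ben, Gus, Tao]
Visit Wes; enqueue Hana, Lou → queue [Ben, Gus, Tao, Hana, Lou]
Visit Ben; enqueue Fay, Mae → queue [Gus, Tao, Hana, Lou, Fay, Mae]
Visit Gus → queue [Tao, Hana, Lou, Fay, Mae]
Visit Tao → queue [Hana, Lou, Fay, Mae]
Visit Hana; enqueue Zoe → queue [Lou, Fay, Mae, Zoe]
Visit Lou; enqueue Jae, Vic → queue [Fay, Mae, Zoe, Jae, Vic]
Visit Fay → queue [Mae, Zoe, Jae, Vic]
Visit Mae → queue [Zoe, Jae, Vic]
Visit Zoe → queue [Jae, Vic]
Visit Jae → queue [Vic]
Visit Vic → queue []

Kai, Ava, Dee, Wes, Ben, Gus, Tao, Hana, Lou, Fay, Mae, Zoe, Jae, Vic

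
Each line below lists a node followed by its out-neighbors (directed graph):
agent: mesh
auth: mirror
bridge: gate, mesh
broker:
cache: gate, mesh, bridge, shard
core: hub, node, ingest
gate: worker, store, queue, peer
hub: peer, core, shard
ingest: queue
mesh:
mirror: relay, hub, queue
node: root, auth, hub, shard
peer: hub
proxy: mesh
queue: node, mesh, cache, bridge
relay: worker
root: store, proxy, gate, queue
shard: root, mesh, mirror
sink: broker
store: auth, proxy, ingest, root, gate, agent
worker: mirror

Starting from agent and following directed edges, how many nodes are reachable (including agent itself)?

2

BFS from agent visits: agent, mesh
Reachable nodes: 2 of 21 total.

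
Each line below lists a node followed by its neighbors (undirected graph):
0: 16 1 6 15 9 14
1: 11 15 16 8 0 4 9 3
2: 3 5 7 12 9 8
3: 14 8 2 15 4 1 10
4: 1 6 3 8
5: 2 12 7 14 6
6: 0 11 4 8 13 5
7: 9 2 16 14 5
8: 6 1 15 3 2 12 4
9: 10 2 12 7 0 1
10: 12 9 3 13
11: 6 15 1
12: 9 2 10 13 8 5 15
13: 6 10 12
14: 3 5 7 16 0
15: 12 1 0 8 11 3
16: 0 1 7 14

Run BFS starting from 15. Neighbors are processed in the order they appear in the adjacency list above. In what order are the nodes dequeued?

15, 12, 1, 0, 8, 11, 3, 9, 2, 10, 13, 5, 16, 4, 6, 14, 7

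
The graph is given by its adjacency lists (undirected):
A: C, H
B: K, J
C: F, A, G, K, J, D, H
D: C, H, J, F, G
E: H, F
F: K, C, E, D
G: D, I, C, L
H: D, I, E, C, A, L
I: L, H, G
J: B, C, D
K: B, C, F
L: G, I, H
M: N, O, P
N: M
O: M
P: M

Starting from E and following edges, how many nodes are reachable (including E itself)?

BFS from E visits: E, H, F, D, I, C, A, L, K, J, G, B
Reachable nodes: 12 of 16 total.

12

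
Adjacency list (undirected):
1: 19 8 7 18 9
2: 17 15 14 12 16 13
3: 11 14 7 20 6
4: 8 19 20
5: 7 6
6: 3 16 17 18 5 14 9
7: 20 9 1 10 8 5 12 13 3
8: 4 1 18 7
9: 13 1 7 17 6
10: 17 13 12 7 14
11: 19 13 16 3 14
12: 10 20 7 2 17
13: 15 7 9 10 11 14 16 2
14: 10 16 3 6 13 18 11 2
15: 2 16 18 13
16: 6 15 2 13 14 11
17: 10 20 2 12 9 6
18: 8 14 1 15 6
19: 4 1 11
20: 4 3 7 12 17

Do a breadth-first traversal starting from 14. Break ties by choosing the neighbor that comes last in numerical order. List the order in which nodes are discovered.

Visit 14; enqueue 18, 16, 13, 11, 10, 6, 3, 2 → queue [18, 16, 13, 11, 10, 6, 3, 2]
Visit 18; enqueue 15, 8, 1 → queue [16, 13, 11, 10, 6, 3, 2, 15, 8, 1]
Visit 16 → queue [13, 11, 10, 6, 3, 2, 15, 8, 1]
Visit 13; enqueue 9, 7 → queue [11, 10, 6, 3, 2, 15, 8, 1, 9, 7]
Visit 11; enqueue 19 → queue [10, 6, 3, 2, 15, 8, 1, 9, 7, 19]
Visit 10; enqueue 17, 12 → queue [6, 3, 2, 15, 8, 1, 9, 7, 19, 17, 12]
Visit 6; enqueue 5 → queue [3, 2, 15, 8, 1, 9, 7, 19, 17, 12, 5]
Visit 3; enqueue 20 → queue [2, 15, 8, 1, 9, 7, 19, 17, 12, 5, 20]
Visit 2 → queue [15, 8, 1, 9, 7, 19, 17, 12, 5, 20]
Visit 15 → queue [8, 1, 9, 7, 19, 17, 12, 5, 20]
Visit 8; enqueue 4 → queue [1, 9, 7, 19, 17, 12, 5, 20, 4]
Visit 1 → queue [9, 7, 19, 17, 12, 5, 20, 4]
Visit 9 → queue [7, 19, 17, 12, 5, 20, 4]
Visit 7 → queue [19, 17, 12, 5, 20, 4]
Visit 19 → queue [17, 12, 5, 20, 4]
Visit 17 → queue [12, 5, 20, 4]
Visit 12 → queue [5, 20, 4]
Visit 5 → queue [20, 4]
Visit 20 → queue [4]
Visit 4 → queue []

14 18 16 13 11 10 6 3 2 15 8 1 9 7 19 17 12 5 20 4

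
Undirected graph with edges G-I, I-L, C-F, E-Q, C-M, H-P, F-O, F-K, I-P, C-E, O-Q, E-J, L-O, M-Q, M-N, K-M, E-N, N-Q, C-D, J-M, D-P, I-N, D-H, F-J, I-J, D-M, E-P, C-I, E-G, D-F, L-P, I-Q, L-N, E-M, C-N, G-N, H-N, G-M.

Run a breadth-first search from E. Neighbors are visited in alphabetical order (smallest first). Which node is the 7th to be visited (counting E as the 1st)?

Visit E; enqueue C, G, J, M, N, P, Q → queue [C, G, J, M, N, P, Q]
Visit C; enqueue D, F, I → queue [G, J, M, N, P, Q, D, F, I]
Visit G → queue [J, M, N, P, Q, D, F, I]
Visit J → queue [M, N, P, Q, D, F, I]
Visit M; enqueue K → queue [N, P, Q, D, F, I, K]
Visit N; enqueue H, L → queue [P, Q, D, F, I, K, H, L]
Visit P → queue [Q, D, F, I, K, H, L]
Visit Q; enqueue O → queue [D, F, I, K, H, L, O]
Visit D → queue [F, I, K, H, L, O]
Visit F → queue [I, K, H, L, O]
Visit I → queue [K, H, L, O]
Visit K → queue [H, L, O]
Visit H → queue [L, O]
Visit L → queue [O]
Visit O → queue []

Visit order: E, C, G, J, M, N, P, Q, D, F, I, K, H, L, O

P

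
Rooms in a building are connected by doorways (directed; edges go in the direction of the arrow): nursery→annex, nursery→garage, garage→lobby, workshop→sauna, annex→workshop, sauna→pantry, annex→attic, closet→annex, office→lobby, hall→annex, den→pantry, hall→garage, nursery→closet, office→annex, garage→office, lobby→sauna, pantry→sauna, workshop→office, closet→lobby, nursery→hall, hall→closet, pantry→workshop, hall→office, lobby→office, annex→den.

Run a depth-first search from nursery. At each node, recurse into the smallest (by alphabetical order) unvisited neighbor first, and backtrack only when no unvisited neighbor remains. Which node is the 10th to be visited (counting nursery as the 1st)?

closet

Visit nursery
nursery → annex
annex → attic
annex → den
den → pantry
pantry → sauna
pantry → workshop
workshop → office
office → lobby
nursery → closet
nursery → garage
nursery → hall

Visit order: nursery, annex, attic, den, pantry, sauna, workshop, office, lobby, closet, garage, hall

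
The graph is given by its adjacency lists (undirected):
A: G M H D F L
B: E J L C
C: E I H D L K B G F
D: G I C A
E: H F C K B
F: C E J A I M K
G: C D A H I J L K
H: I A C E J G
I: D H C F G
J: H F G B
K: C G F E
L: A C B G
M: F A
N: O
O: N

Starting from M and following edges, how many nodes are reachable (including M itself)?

BFS from M visits: M, A, F, D, G, H, L, C, E, I, J, K, B
Reachable nodes: 13 of 15 total.

13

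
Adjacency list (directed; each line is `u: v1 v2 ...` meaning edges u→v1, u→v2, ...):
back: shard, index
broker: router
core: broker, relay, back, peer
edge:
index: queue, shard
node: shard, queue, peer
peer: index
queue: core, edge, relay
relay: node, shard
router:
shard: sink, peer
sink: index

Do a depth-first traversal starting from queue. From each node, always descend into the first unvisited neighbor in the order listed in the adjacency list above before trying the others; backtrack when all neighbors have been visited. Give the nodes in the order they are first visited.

queue → core → broker → router → relay → node → shard → sink → index → peer → back → edge

Visit queue
queue → core
core → broker
broker → router
core → relay
relay → node
node → shard
shard → sink
sink → index
shard → peer
core → back
queue → edge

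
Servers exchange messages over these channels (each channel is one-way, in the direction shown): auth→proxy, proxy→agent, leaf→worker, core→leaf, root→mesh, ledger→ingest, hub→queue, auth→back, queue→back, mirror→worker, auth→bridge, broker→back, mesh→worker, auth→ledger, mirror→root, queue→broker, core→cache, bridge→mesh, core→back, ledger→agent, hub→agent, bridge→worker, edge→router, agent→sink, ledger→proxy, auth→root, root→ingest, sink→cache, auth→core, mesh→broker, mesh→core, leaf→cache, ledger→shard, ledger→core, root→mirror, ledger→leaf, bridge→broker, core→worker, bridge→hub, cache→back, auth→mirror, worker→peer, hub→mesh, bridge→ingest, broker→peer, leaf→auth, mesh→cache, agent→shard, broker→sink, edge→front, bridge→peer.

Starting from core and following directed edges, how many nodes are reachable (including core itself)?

20

BFS from core visits: core, back, cache, leaf, worker, auth, peer, bridge, ledger, mirror, proxy, root, broker, hub, ingest, mesh, agent, shard, sink, queue
Reachable nodes: 20 of 23 total.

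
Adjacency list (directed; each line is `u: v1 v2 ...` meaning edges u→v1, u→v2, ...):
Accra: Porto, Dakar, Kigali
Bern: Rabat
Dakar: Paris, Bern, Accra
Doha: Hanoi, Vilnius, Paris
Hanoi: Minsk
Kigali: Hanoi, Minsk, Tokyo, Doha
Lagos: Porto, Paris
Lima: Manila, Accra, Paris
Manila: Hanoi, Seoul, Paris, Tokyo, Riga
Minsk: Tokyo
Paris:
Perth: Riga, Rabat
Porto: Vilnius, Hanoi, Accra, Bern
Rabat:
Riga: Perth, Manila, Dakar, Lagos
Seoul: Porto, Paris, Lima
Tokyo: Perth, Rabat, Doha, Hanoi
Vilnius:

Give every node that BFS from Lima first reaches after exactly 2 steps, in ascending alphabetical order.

Dakar, Hanoi, Kigali, Porto, Riga, Seoul, Tokyo

Level 0: Lima
Level 1: Accra, Manila, Paris
Level 2: Dakar, Hanoi, Kigali, Porto, Riga, Seoul, Tokyo
Level 3: Bern, Doha, Lagos, Minsk, Perth, Rabat, Vilnius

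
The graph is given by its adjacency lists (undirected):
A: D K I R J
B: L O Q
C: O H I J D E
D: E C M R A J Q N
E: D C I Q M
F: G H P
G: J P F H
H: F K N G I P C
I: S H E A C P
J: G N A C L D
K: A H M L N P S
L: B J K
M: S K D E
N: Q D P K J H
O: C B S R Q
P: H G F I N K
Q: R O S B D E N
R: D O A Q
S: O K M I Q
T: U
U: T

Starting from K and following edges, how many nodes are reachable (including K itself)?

BFS from K visits: K, A, H, M, L, N, P, S, D, I, R, J, F, G, C, E, B, Q, O
Reachable nodes: 19 of 21 total.

19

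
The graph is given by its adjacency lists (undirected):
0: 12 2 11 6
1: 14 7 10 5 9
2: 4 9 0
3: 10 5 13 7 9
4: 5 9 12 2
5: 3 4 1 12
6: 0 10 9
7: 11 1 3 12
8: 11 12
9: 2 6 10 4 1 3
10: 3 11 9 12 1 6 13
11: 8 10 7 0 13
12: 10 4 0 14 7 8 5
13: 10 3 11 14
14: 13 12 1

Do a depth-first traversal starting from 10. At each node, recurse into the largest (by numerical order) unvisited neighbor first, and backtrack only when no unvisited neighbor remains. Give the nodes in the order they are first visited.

Visit 10
10 → 13
13 → 14
14 → 12
12 → 8
8 → 11
11 → 7
7 → 3
3 → 9
9 → 6
6 → 0
0 → 2
2 → 4
4 → 5
5 → 1

10, 13, 14, 12, 8, 11, 7, 3, 9, 6, 0, 2, 4, 5, 1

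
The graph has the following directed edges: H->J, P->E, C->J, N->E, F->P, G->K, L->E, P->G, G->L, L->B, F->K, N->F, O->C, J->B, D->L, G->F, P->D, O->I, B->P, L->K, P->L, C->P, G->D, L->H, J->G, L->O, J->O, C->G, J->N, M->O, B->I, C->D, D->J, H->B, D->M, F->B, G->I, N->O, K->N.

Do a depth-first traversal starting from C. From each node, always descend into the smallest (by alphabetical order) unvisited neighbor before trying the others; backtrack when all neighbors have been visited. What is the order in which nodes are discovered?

C -> D -> J -> B -> I -> P -> E -> G -> F -> K -> N -> O -> L -> H -> M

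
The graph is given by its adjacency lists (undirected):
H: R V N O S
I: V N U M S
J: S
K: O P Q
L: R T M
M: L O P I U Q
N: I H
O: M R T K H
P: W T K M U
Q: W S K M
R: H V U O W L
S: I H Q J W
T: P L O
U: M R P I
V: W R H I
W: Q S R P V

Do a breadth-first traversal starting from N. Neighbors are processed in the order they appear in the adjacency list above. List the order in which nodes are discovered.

Visit N; enqueue I, H → queue [I, H]
Visit I; enqueue V, U, M, S → queue [H, V, U, M, S]
Visit H; enqueue R, O → queue [V, U, M, S, R, O]
Visit V; enqueue W → queue [U, M, S, R, O, W]
Visit U; enqueue P → queue [M, S, R, O, W, P]
Visit M; enqueue L, Q → queue [S, R, O, W, P, L, Q]
Visit S; enqueue J → queue [R, O, W, P, L, Q, J]
Visit R → queue [O, W, P, L, Q, J]
Visit O; enqueue T, K → queue [W, P, L, Q, J, T, K]
Visit W → queue [P, L, Q, J, T, K]
Visit P → queue [L, Q, J, T, K]
Visit L → queue [Q, J, T, K]
Visit Q → queue [J, T, K]
Visit J → queue [T, K]
Visit T → queue [K]
Visit K → queue []

N, I, H, V, U, M, S, R, O, W, P, L, Q, J, T, K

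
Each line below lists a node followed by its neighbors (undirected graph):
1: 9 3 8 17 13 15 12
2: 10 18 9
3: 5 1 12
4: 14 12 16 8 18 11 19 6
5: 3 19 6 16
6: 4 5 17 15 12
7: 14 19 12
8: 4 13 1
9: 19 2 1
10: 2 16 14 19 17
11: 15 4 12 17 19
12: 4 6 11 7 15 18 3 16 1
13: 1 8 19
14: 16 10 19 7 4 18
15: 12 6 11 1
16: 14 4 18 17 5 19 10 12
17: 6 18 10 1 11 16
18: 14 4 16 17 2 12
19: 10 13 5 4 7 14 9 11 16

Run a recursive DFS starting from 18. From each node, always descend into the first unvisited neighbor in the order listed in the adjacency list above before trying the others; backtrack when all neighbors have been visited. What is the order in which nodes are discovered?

18, 14, 16, 4, 12, 6, 5, 3, 1, 9, 19, 10, 2, 17, 11, 15, 13, 8, 7

Visit 18
18 → 14
14 → 16
16 → 4
4 → 12
12 → 6
6 → 5
5 → 3
3 → 1
1 → 9
9 → 19
19 → 10
10 → 2
10 → 17
17 → 11
11 → 15
19 → 13
13 → 8
19 → 7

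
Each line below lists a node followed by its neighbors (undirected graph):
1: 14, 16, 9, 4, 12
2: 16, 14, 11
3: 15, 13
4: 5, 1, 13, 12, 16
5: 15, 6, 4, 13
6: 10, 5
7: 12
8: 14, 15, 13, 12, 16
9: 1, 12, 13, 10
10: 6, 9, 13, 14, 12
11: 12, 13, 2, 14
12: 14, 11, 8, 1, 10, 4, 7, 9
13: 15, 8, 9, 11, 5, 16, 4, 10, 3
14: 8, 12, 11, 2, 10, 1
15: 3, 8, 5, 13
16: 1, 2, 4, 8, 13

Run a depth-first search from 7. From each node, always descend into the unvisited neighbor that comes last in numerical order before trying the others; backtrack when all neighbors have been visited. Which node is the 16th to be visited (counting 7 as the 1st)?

Visit 7
7 → 12
12 → 14
14 → 11
11 → 13
13 → 16
16 → 8
8 → 15
15 → 5
5 → 6
6 → 10
10 → 9
9 → 1
1 → 4
15 → 3
16 → 2

Visit order: 7, 12, 14, 11, 13, 16, 8, 15, 5, 6, 10, 9, 1, 4, 3, 2

2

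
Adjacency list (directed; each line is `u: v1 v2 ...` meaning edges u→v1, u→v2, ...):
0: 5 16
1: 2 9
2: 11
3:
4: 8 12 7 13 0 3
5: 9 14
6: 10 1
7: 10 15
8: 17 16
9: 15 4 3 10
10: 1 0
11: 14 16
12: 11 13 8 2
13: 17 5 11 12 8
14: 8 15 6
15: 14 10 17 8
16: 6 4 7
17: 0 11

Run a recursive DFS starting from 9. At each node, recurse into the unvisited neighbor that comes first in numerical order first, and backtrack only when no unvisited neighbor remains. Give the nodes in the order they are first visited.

Visit 9
9 → 3
9 → 4
4 → 0
0 → 5
5 → 14
14 → 6
6 → 1
1 → 2
2 → 11
11 → 16
16 → 7
7 → 10
7 → 15
15 → 8
8 → 17
4 → 12
12 → 13

9 3 4 0 5 14 6 1 2 11 16 7 10 15 8 17 12 13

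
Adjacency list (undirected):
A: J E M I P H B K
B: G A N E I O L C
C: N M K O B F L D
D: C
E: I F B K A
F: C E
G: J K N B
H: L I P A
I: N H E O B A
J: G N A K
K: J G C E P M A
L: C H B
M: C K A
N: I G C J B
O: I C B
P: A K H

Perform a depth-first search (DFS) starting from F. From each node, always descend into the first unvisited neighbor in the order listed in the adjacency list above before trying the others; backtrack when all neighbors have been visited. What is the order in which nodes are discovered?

F, C, N, I, H, L, B, G, J, A, E, K, P, M, O, D

Visit F
F → C
C → N
N → I
I → H
H → L
L → B
B → G
G → J
J → A
A → E
E → K
K → P
K → M
B → O
C → D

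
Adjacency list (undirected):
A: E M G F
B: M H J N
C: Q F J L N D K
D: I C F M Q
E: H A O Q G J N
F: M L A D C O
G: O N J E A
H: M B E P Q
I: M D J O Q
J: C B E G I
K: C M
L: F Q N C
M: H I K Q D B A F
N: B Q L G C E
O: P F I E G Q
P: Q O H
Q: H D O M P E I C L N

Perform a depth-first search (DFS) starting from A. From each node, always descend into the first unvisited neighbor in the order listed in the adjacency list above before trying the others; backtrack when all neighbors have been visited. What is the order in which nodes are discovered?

A, E, H, M, I, D, C, Q, O, P, F, L, N, B, J, G, K

Visit A
A → E
E → H
H → M
M → I
I → D
D → C
C → Q
Q → O
O → P
O → F
F → L
L → N
N → B
B → J
J → G
C → K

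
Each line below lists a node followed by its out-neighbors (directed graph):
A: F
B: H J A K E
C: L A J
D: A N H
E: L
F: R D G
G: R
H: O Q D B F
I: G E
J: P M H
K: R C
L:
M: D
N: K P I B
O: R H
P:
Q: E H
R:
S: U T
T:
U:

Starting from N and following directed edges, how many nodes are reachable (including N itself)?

18

BFS from N visits: N, K, P, I, B, R, C, G, E, H, J, A, L, O, Q, D, F, M
Reachable nodes: 18 of 21 total.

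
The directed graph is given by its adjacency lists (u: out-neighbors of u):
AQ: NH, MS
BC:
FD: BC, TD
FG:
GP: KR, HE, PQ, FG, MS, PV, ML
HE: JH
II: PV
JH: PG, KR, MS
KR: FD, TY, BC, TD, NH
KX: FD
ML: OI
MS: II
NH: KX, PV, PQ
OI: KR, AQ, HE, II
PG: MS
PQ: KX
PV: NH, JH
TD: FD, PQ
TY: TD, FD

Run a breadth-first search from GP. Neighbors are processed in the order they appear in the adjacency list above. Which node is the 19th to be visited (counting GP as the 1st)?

AQ

Visit GP; enqueue KR, HE, PQ, FG, MS, PV, ML → queue [KR, HE, PQ, FG, MS, PV, ML]
Visit KR; enqueue FD, TY, BC, TD, NH → queue [HE, PQ, FG, MS, PV, ML, FD, TY, BC, TD, NH]
Visit HE; enqueue JH → queue [PQ, FG, MS, PV, ML, FD, TY, BC, TD, NH, JH]
Visit PQ; enqueue KX → queue [FG, MS, PV, ML, FD, TY, BC, TD, NH, JH, KX]
Visit FG → queue [MS, PV, ML, FD, TY, BC, TD, NH, JH, KX]
Visit MS; enqueue II → queue [PV, ML, FD, TY, BC, TD, NH, JH, KX, II]
Visit PV → queue [ML, FD, TY, BC, TD, NH, JH, KX, II]
Visit ML; enqueue OI → queue [FD, TY, BC, TD, NH, JH, KX, II, OI]
Visit FD → queue [TY, BC, TD, NH, JH, KX, II, OI]
Visit TY → queue [BC, TD, NH, JH, KX, II, OI]
Visit BC → queue [TD, NH, JH, KX, II, OI]
Visit TD → queue [NH, JH, KX, II, OI]
Visit NH → queue [JH, KX, II, OI]
Visit JH; enqueue PG → queue [KX, II, OI, PG]
Visit KX → queue [II, OI, PG]
Visit II → queue [OI, PG]
Visit OI; enqueue AQ → queue [PG, AQ]
Visit PG → queue [AQ]
Visit AQ → queue []

Visit order: GP, KR, HE, PQ, FG, MS, PV, ML, FD, TY, BC, TD, NH, JH, KX, II, OI, PG, AQ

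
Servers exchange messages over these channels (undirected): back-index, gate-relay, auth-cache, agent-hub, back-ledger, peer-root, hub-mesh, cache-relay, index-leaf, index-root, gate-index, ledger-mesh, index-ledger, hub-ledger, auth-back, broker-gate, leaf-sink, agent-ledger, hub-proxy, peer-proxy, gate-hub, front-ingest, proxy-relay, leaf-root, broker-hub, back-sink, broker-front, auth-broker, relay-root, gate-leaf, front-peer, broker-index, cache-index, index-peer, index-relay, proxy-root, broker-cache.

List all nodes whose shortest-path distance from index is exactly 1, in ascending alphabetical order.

back, broker, cache, gate, leaf, ledger, peer, relay, root

Level 0: index
Level 1: back, broker, cache, gate, leaf, ledger, peer, relay, root
Level 2: agent, auth, front, hub, mesh, proxy, sink
Level 3: ingest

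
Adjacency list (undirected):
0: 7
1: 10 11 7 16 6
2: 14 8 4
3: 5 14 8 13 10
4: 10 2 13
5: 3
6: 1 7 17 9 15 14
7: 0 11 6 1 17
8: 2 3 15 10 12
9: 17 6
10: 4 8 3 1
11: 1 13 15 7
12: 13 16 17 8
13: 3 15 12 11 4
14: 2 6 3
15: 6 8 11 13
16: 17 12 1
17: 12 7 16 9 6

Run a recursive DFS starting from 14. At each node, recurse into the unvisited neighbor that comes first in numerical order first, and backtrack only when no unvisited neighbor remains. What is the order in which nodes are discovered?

14, 2, 4, 10, 1, 6, 7, 0, 11, 13, 3, 5, 8, 12, 16, 17, 9, 15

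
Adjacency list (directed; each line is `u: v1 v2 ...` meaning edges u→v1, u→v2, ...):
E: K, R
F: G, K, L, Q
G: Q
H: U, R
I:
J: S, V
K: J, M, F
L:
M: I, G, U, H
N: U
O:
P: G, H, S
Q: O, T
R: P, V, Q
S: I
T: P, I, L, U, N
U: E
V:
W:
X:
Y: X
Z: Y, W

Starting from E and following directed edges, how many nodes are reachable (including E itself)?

BFS from E visits: E, K, R, F, J, M, P, Q, V, G, L, S, H, I, U, O, T, N
Reachable nodes: 18 of 22 total.

18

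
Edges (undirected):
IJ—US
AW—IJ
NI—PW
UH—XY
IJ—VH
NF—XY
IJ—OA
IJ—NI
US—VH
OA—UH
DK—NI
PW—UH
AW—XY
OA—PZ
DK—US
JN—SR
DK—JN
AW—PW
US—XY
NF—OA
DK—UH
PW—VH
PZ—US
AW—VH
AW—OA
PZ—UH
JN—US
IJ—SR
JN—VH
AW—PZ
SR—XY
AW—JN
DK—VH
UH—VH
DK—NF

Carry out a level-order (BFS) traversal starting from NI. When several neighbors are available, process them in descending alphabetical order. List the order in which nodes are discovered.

NI, PW, IJ, DK, VH, UH, AW, US, SR, OA, NF, JN, XY, PZ

Visit NI; enqueue PW, IJ, DK → queue [PW, IJ, DK]
Visit PW; enqueue VH, UH, AW → queue [IJ, DK, VH, UH, AW]
Visit IJ; enqueue US, SR, OA → queue [DK, VH, UH, AW, US, SR, OA]
Visit DK; enqueue NF, JN → queue [VH, UH, AW, US, SR, OA, NF, JN]
Visit VH → queue [UH, AW, US, SR, OA, NF, JN]
Visit UH; enqueue XY, PZ → queue [AW, US, SR, OA, NF, JN, XY, PZ]
Visit AW → queue [US, SR, OA, NF, JN, XY, PZ]
Visit US → queue [SR, OA, NF, JN, XY, PZ]
Visit SR → queue [OA, NF, JN, XY, PZ]
Visit OA → queue [NF, JN, XY, PZ]
Visit NF → queue [JN, XY, PZ]
Visit JN → queue [XY, PZ]
Visit XY → queue [PZ]
Visit PZ → queue []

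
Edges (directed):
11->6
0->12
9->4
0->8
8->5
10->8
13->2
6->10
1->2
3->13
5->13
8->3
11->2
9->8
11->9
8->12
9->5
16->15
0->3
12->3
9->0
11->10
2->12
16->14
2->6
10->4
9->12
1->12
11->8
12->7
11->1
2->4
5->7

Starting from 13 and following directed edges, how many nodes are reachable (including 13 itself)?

10

BFS from 13 visits: 13, 2, 4, 6, 12, 10, 3, 7, 8, 5
Reachable nodes: 10 of 17 total.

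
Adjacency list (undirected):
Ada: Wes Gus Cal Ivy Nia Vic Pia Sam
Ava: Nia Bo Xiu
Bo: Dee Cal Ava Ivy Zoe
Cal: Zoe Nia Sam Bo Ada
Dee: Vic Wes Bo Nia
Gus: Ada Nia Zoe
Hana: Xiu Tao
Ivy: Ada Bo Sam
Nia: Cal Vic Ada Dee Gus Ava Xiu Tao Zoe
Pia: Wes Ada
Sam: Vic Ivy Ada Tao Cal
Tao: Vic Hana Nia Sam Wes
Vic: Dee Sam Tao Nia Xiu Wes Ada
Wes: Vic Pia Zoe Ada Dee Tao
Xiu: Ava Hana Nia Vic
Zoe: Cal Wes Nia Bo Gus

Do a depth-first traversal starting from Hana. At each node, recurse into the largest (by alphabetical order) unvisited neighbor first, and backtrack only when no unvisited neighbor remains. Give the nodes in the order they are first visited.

Visit Hana
Hana → Xiu
Xiu → Vic
Vic → Wes
Wes → Zoe
Zoe → Nia
Nia → Tao
Tao → Sam
Sam → Ivy
Ivy → Bo
Bo → Dee
Bo → Cal
Cal → Ada
Ada → Pia
Ada → Gus
Bo → Ava

Hana -> Xiu -> Vic -> Wes -> Zoe -> Nia -> Tao -> Sam -> Ivy -> Bo -> Dee -> Cal -> Ada -> Pia -> Gus -> Ava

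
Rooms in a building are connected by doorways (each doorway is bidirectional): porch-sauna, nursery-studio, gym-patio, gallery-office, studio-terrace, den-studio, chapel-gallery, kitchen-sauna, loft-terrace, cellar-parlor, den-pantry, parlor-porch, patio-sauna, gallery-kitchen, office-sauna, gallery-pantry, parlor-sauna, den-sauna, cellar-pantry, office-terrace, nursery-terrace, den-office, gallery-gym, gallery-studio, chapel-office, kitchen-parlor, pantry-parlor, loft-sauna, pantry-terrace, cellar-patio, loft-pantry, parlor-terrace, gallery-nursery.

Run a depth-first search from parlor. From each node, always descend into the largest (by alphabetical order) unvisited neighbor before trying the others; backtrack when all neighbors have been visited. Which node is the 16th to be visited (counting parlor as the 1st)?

kitchen

Visit parlor
parlor → terrace
terrace → studio
studio → nursery
nursery → gallery
gallery → pantry
pantry → loft
loft → sauna
sauna → porch
sauna → patio
patio → gym
patio → cellar
sauna → office
office → den
office → chapel
sauna → kitchen

Visit order: parlor, terrace, studio, nursery, gallery, pantry, loft, sauna, porch, patio, gym, cellar, office, den, chapel, kitchen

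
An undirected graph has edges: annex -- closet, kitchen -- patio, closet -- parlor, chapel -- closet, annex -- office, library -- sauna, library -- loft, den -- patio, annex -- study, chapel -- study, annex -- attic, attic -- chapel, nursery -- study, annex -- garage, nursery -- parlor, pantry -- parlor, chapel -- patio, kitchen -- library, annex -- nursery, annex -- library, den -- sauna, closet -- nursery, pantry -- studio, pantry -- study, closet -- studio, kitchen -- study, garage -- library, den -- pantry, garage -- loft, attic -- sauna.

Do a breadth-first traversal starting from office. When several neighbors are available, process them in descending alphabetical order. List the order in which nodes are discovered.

office, annex, study, nursery, library, garage, closet, attic, pantry, kitchen, chapel, parlor, sauna, loft, studio, den, patio

Visit office; enqueue annex → queue [annex]
Visit annex; enqueue study, nursery, library, garage, closet, attic → queue [study, nursery, library, garage, closet, attic]
Visit study; enqueue pantry, kitchen, chapel → queue [nursery, library, garage, closet, attic, pantry, kitchen, chapel]
Visit nursery; enqueue parlor → queue [library, garage, closet, attic, pantry, kitchen, chapel, parlor]
Visit library; enqueue sauna, loft → queue [garage, closet, attic, pantry, kitchen, chapel, parlor, sauna, loft]
Visit garage → queue [closet, attic, pantry, kitchen, chapel, parlor, sauna, loft]
Visit closet; enqueue studio → queue [attic, pantry, kitchen, chapel, parlor, sauna, loft, studio]
Visit attic → queue [pantry, kitchen, chapel, parlor, sauna, loft, studio]
Visit pantry; enqueue den → queue [kitchen, chapel, parlor, sauna, loft, studio, den]
Visit kitchen; enqueue patio → queue [chapel, parlor, sauna, loft, studio, den, patio]
Visit chapel → queue [parlor, sauna, loft, studio, den, patio]
Visit parlor → queue [sauna, loft, studio, den, patio]
Visit sauna → queue [loft, studio, den, patio]
Visit loft → queue [studio, den, patio]
Visit studio → queue [den, patio]
Visit den → queue [patio]
Visit patio → queue []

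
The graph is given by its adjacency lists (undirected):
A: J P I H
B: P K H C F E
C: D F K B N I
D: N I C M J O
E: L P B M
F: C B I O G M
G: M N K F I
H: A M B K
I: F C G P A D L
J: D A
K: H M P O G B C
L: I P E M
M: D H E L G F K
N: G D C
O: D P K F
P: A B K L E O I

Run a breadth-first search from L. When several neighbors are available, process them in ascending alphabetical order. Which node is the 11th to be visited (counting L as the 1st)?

G

Visit L; enqueue E, I, M, P → queue [E, I, M, P]
Visit E; enqueue B → queue [I, M, P, B]
Visit I; enqueue A, C, D, F, G → queue [M, P, B, A, C, D, F, G]
Visit M; enqueue H, K → queue [P, B, A, C, D, F, G, H, K]
Visit P; enqueue O → queue [B, A, C, D, F, G, H, K, O]
Visit B → queue [A, C, D, F, G, H, K, O]
Visit A; enqueue J → queue [C, D, F, G, H, K, O, J]
Visit C; enqueue N → queue [D, F, G, H, K, O, J, N]
Visit D → queue [F, G, H, K, O, J, N]
Visit F → queue [G, H, K, O, J, N]
Visit G → queue [H, K, O, J, N]
Visit H → queue [K, O, J, N]
Visit K → queue [O, J, N]
Visit O → queue [J, N]
Visit J → queue [N]
Visit N → queue []

Visit order: L, E, I, M, P, B, A, C, D, F, G, H, K, O, J, N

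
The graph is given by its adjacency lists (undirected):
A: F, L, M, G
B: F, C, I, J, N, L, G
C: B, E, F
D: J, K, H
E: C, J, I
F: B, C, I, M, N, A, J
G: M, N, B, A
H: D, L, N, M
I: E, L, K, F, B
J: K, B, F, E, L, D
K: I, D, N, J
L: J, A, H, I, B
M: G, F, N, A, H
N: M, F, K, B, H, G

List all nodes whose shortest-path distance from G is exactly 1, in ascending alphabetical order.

Level 0: G
Level 1: A, B, M, N
Level 2: C, F, H, I, J, K, L
Level 3: D, E

A, B, M, N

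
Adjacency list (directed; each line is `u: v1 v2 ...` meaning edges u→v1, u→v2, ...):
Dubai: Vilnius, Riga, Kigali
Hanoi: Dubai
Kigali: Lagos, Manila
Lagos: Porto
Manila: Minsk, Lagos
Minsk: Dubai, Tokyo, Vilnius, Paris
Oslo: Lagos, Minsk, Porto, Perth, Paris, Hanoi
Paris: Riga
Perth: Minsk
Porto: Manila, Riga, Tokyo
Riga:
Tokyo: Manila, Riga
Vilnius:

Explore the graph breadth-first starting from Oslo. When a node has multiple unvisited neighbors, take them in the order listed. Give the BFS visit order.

Oslo, Lagos, Minsk, Porto, Perth, Paris, Hanoi, Dubai, Tokyo, Vilnius, Manila, Riga, Kigali

Visit Oslo; enqueue Lagos, Minsk, Porto, Perth, Paris, Hanoi → queue [Lagos, Minsk, Porto, Perth, Paris, Hanoi]
Visit Lagos → queue [Minsk, Porto, Perth, Paris, Hanoi]
Visit Minsk; enqueue Dubai, Tokyo, Vilnius → queue [Porto, Perth, Paris, Hanoi, Dubai, Tokyo, Vilnius]
Visit Porto; enqueue Manila, Riga → queue [Perth, Paris, Hanoi, Dubai, Tokyo, Vilnius, Manila, Riga]
Visit Perth → queue [Paris, Hanoi, Dubai, Tokyo, Vilnius, Manila, Riga]
Visit Paris → queue [Hanoi, Dubai, Tokyo, Vilnius, Manila, Riga]
Visit Hanoi → queue [Dubai, Tokyo, Vilnius, Manila, Riga]
Visit Dubai; enqueue Kigali → queue [Tokyo, Vilnius, Manila, Riga, Kigali]
Visit Tokyo → queue [Vilnius, Manila, Riga, Kigali]
Visit Vilnius → queue [Manila, Riga, Kigali]
Visit Manila → queue [Riga, Kigali]
Visit Riga → queue [Kigali]
Visit Kigali → queue []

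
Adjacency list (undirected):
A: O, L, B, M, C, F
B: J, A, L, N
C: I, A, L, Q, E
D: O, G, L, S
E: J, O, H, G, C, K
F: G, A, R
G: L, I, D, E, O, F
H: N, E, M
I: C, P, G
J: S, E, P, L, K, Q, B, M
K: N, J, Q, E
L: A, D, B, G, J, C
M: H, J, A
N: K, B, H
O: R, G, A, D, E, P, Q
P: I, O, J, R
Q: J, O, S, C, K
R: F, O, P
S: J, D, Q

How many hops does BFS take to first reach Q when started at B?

2

Level 0: B
Level 1: A, J, L, N
Level 2: C, D, E, F, G, H, K, M, O, P, Q, S
Level 3: I, R
Q first appears at level 2.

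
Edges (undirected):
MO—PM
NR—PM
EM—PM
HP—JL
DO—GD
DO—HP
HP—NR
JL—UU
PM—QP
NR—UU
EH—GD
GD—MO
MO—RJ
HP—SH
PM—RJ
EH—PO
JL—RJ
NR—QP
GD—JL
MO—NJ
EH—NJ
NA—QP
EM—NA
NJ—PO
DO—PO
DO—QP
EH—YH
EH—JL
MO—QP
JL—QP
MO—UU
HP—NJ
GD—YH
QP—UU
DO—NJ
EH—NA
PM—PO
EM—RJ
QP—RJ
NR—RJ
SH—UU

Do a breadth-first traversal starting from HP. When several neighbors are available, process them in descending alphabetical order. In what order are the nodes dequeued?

HP, SH, NR, NJ, JL, DO, UU, RJ, QP, PM, PO, MO, EH, GD, EM, NA, YH

Visit HP; enqueue SH, NR, NJ, JL, DO → queue [SH, NR, NJ, JL, DO]
Visit SH; enqueue UU → queue [NR, NJ, JL, DO, UU]
Visit NR; enqueue RJ, QP, PM → queue [NJ, JL, DO, UU, RJ, QP, PM]
Visit NJ; enqueue PO, MO, EH → queue [JL, DO, UU, RJ, QP, PM, PO, MO, EH]
Visit JL; enqueue GD → queue [DO, UU, RJ, QP, PM, PO, MO, EH, GD]
Visit DO → queue [UU, RJ, QP, PM, PO, MO, EH, GD]
Visit UU → queue [RJ, QP, PM, PO, MO, EH, GD]
Visit RJ; enqueue EM → queue [QP, PM, PO, MO, EH, GD, EM]
Visit QP; enqueue NA → queue [PM, PO, MO, EH, GD, EM, NA]
Visit PM → queue [PO, MO, EH, GD, EM, NA]
Visit PO → queue [MO, EH, GD, EM, NA]
Visit MO → queue [EH, GD, EM, NA]
Visit EH; enqueue YH → queue [GD, EM, NA, YH]
Visit GD → queue [EM, NA, YH]
Visit EM → queue [NA, YH]
Visit NA → queue [YH]
Visit YH → queue []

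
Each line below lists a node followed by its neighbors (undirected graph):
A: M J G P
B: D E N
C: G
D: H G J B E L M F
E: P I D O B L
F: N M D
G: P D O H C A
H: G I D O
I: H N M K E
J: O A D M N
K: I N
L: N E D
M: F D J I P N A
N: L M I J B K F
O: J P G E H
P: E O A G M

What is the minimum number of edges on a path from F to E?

Level 0: F
Level 1: D, M, N
Level 2: A, B, E, G, H, I, J, K, L, P
Level 3: C, O
E first appears at level 2.

2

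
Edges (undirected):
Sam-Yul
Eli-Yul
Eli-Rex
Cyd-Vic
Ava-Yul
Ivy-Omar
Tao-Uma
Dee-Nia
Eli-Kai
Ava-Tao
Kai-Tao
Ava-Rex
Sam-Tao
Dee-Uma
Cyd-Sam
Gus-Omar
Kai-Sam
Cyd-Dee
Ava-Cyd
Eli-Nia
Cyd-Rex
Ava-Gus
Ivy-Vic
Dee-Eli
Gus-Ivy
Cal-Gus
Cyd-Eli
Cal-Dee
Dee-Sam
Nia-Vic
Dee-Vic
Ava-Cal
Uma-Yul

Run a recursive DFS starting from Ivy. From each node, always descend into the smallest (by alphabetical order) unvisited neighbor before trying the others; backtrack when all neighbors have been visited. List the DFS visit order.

Visit Ivy
Ivy → Gus
Gus → Ava
Ava → Cal
Cal → Dee
Dee → Cyd
Cyd → Eli
Eli → Kai
Kai → Sam
Sam → Tao
Tao → Uma
Uma → Yul
Eli → Nia
Nia → Vic
Eli → Rex
Gus → Omar

Ivy, Gus, Ava, Cal, Dee, Cyd, Eli, Kai, Sam, Tao, Uma, Yul, Nia, Vic, Rex, Omar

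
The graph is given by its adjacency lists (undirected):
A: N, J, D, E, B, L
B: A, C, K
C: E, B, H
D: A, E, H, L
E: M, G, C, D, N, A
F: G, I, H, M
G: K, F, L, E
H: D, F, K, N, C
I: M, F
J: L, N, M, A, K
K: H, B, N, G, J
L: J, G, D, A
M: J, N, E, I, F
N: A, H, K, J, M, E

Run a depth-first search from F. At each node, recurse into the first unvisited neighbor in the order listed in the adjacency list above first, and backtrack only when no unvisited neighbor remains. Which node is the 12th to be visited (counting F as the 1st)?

C

Visit F
F → G
G → K
K → H
H → D
D → A
A → N
N → J
J → L
J → M
M → E
E → C
C → B
M → I

Visit order: F, G, K, H, D, A, N, J, L, M, E, C, B, I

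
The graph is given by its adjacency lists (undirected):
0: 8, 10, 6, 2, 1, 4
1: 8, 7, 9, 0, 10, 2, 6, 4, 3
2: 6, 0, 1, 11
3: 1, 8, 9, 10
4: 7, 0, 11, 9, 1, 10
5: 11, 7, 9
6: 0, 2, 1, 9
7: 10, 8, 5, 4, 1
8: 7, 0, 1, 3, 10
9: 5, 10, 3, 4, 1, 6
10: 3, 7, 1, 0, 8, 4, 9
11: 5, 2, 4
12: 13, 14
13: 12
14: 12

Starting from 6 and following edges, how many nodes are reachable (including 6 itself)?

BFS from 6 visits: 6, 0, 1, 2, 9, 4, 8, 10, 3, 7, 11, 5
Reachable nodes: 12 of 15 total.

12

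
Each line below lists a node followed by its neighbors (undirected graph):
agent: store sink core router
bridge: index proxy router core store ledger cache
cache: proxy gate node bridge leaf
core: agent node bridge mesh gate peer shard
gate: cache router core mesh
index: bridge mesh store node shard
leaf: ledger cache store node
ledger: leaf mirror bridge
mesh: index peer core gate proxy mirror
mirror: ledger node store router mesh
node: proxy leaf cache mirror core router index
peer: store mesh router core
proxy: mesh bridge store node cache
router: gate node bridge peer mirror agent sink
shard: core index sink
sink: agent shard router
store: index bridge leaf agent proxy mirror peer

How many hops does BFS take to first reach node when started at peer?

2

Level 0: peer
Level 1: core, mesh, router, store
Level 2: agent, bridge, gate, index, leaf, mirror, node, proxy, shard, sink
Level 3: cache, ledger
node first appears at level 2.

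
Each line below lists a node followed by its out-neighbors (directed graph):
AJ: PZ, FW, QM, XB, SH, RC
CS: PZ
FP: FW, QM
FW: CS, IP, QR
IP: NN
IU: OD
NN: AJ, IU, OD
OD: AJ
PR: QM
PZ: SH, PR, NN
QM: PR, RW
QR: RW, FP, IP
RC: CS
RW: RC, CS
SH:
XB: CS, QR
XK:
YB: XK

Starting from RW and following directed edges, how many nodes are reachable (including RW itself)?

16

BFS from RW visits: RW, RC, CS, PZ, SH, PR, NN, QM, AJ, IU, OD, FW, XB, IP, QR, FP
Reachable nodes: 16 of 18 total.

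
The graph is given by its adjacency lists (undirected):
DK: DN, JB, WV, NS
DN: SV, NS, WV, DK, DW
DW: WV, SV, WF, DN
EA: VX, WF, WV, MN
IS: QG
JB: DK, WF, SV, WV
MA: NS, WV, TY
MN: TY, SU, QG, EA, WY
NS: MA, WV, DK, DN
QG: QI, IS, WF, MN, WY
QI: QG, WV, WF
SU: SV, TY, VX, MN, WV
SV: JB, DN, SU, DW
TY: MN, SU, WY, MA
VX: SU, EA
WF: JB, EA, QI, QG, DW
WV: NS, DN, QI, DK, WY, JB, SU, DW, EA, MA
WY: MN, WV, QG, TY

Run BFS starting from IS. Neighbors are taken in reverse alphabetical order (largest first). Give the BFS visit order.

IS -> QG -> WY -> WF -> QI -> MN -> WV -> TY -> JB -> EA -> DW -> SU -> NS -> MA -> DN -> DK -> SV -> VX

Visit IS; enqueue QG → queue [QG]
Visit QG; enqueue WY, WF, QI, MN → queue [WY, WF, QI, MN]
Visit WY; enqueue WV, TY → queue [WF, QI, MN, WV, TY]
Visit WF; enqueue JB, EA, DW → queue [QI, MN, WV, TY, JB, EA, DW]
Visit QI → queue [MN, WV, TY, JB, EA, DW]
Visit MN; enqueue SU → queue [WV, TY, JB, EA, DW, SU]
Visit WV; enqueue NS, MA, DN, DK → queue [TY, JB, EA, DW, SU, NS, MA, DN, DK]
Visit TY → queue [JB, EA, DW, SU, NS, MA, DN, DK]
Visit JB; enqueue SV → queue [EA, DW, SU, NS, MA, DN, DK, SV]
Visit EA; enqueue VX → queue [DW, SU, NS, MA, DN, DK, SV, VX]
Visit DW → queue [SU, NS, MA, DN, DK, SV, VX]
Visit SU → queue [NS, MA, DN, DK, SV, VX]
Visit NS → queue [MA, DN, DK, SV, VX]
Visit MA → queue [DN, DK, SV, VX]
Visit DN → queue [DK, SV, VX]
Visit DK → queue [SV, VX]
Visit SV → queue [VX]
Visit VX → queue []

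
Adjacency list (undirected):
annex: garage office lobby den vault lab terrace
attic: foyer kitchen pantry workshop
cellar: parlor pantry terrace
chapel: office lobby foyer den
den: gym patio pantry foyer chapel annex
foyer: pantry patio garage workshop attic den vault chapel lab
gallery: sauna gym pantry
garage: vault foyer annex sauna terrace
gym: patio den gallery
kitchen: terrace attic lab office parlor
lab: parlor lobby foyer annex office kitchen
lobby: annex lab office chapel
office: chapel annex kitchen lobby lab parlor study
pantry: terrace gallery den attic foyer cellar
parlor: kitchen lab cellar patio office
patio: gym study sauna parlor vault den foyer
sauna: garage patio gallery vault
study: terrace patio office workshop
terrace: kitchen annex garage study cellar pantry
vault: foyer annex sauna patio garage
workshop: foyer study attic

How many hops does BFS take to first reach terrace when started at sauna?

Level 0: sauna
Level 1: gallery, garage, patio, vault
Level 2: annex, den, foyer, gym, pantry, parlor, study, terrace
Level 3: attic, cellar, chapel, kitchen, lab, lobby, office, workshop
terrace first appears at level 2.

2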